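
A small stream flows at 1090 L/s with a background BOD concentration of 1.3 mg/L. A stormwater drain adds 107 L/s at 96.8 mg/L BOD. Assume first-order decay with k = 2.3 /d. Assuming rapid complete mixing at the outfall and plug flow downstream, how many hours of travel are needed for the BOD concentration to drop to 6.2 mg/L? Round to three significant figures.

Mass balance: C = (1090·1.300 + 107.0·96.80) / 1197 = 11770/1197 = 9.837 mg/L.
9.837·exp(−k·t) = 6.2 → t = ln(9.837/6.2)/k = 17340 s = 4.816 h.

4.82 h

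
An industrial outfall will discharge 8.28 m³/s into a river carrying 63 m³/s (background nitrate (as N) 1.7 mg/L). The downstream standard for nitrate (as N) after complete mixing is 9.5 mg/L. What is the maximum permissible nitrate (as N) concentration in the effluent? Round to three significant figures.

68.8 mg/L

At the limit, (Qr·Cr + Qe·Cₑ)/(Qr + Qe) = 9.5:
Cₑ = (71.28·9.5 − 63.00·1.700) / 8.280 = 68.85 mg/L.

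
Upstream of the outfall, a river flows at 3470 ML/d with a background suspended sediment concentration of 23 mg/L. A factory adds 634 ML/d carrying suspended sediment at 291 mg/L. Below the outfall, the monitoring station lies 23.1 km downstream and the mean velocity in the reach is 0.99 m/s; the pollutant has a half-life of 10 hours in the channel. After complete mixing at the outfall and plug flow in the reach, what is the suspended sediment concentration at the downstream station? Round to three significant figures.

41.1 mg/L

Mixed concentration C = ΣQC/ΣQ = (3470·23.00 + 634.0·291.0) / 4104 = 264300/4104 = 64.40 mg/L.
Travel time t = 23.1·1000 / 0.99 = 23330 s = 6.481 h.
Half-life 10 h → k = ln 2 / 10 = 0.06931 h⁻¹ = 1.664 d⁻¹.
Decay over the reach: 64.40·exp(−kt) = 64.40·0.6381 = 41.09 mg/L.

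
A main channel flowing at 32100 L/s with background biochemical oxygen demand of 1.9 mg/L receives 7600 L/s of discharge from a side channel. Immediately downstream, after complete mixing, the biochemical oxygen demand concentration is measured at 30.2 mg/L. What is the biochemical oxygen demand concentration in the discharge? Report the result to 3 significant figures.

150 mg/L

Mass balance: 32100·1.900 + 7600·Cₑ = 39700·30.20
→ Cₑ = (39700·30.20 − 32100·1.900) / 7600 = 149.7 mg/L.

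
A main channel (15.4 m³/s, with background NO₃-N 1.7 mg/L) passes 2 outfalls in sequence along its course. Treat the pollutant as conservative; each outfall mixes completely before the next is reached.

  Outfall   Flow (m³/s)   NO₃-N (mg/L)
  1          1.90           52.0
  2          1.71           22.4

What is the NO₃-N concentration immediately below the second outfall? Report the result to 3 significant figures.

8.59 mg/L

Below outfall 1: Q → 17.30 m³/s, C = (15.40·1.700 + 1.900·52.00)/17.30 = 7.224 mg/L.
Below outfall 2: Q → 19.01 m³/s, C = (17.30·7.224 + 1.710·22.40)/19.01 = 8.589 mg/L.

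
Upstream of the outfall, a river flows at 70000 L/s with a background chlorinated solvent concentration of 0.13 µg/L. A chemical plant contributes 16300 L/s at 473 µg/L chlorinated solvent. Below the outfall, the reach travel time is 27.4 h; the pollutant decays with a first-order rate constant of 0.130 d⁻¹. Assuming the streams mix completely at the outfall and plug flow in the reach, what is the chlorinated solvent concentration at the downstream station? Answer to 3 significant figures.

Flow-weighted average: C = (70000·0.1300 + 16300·473.0) / 86300 = 7719000/86300 = 89.44 µg/L.
After decay, C = 89.44 × e^(−kt) = 89.44 × 0.8621 = 77.11 µg/L.

77.1 µg/L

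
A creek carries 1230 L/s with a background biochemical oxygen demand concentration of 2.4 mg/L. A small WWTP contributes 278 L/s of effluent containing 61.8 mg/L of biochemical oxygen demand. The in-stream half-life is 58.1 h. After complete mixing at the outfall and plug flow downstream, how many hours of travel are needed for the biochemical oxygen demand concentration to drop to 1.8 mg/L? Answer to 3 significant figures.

168 h

Conservation of mass: C = (1230·2.400 + 278.0·61.80) / 1508 = 20130/1508 = 13.35 mg/L.
Half-life 58.1 h → k = ln 2 / 58.1 = 0.01193 h⁻¹ = 0.2863 d⁻¹.
13.35·exp(−k·t) = 1.8 → t = ln(13.35/1.8)/k = 604600 s = 168.0 h.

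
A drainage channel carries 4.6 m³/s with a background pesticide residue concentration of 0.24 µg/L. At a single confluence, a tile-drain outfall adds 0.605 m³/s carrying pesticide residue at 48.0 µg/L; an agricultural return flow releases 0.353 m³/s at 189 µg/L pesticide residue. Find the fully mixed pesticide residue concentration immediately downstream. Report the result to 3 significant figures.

Conservation of mass: C = (4.600·0.2400 + 0.6050·48.00 + 0.3530·189.0) / 5.558 = 96.86/5.558 = 17.43 µg/L.

17.4 µg/L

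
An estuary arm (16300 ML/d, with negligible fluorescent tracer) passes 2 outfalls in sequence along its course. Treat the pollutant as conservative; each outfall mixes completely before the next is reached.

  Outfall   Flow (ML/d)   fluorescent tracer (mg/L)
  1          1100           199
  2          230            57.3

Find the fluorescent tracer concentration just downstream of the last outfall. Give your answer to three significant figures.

13.2 mg/L

Outfall 1: combined Q = 17400 ML/d; C = (16300·0 + 1100·199.0)/17400 = 12.58 mg/L.
Outfall 2: combined Q = 17630 ML/d; C = (17400·12.58 + 230.0·57.30)/17630 = 13.16 mg/L.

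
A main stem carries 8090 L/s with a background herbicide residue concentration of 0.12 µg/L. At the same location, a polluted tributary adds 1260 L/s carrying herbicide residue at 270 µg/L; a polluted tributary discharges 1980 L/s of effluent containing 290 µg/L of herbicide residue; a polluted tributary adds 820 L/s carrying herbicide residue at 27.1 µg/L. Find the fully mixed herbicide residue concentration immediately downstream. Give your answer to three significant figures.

Conservation of mass: C = (8090·0.1200 + 1260·270.0 + 1980·290.0 + 820.0·27.10) / 12150 = 937600/12150 = 77.17 µg/L.

77.2 µg/L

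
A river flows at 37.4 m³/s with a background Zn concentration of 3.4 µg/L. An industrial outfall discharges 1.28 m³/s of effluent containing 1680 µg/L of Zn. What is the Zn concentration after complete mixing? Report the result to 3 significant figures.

Mixed concentration C = ΣQC/ΣQ = (37.40·3.400 + 1.280·1680) / 38.68 = 2278/38.68 = 58.88 µg/L.

58.9 µg/L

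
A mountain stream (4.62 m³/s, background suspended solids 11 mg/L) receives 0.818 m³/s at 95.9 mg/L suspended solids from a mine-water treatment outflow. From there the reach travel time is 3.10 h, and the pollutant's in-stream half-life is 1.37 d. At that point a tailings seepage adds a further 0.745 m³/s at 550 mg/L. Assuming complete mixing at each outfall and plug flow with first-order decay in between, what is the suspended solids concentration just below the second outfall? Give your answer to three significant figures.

85.9 mg/L

Flow-weighted average: C = (4.620·11.00 + 0.8180·95.90) / 5.438 = 129.3/5.438 = 23.77 mg/L; combined flow 5.438 m³/s.
Half-life 1.37 d → k = ln 2 / 1.37 = 0.5059 d⁻¹.
After decay, C = 23.77 × e^(−kt) = 23.77 × 0.9367 = 22.27 mg/L.
At the second outfall, C = (5.438·22.27 + 0.7450·550.0) / (5.438 + 0.7450) = 85.85 mg/L.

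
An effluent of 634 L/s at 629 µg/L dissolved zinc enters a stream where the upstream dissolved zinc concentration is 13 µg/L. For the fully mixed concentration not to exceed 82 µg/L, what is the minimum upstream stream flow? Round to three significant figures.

5030 L/s

Set C_mix = 82: (Q·13.00 + 634.0·629.0) / (Q + 634.0) = 82
→ Q = 634.0·(629.0 − 82)/(82 − 13.00) = 5026 L/s.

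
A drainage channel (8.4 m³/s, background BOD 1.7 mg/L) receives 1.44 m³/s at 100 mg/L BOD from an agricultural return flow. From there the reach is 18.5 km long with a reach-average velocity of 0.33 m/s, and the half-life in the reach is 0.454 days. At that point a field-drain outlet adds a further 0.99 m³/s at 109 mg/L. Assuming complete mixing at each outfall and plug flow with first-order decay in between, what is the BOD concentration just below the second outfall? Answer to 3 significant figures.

15.4 mg/L

Mixed concentration C = ΣQC/ΣQ = (8.400·1.700 + 1.440·100.0) / 9.840 = 158.3/9.840 = 16.09 mg/L; combined flow 9.840 m³/s.
Travel time t = 18.5·1000 / 0.33 = 56060 s = 15.57 h.
Half-life 0.454 d → k = ln 2 / 0.454 = 1.527 d⁻¹.
First-order decay: C = 16.09·exp(−k·t) = 16.09·0.3713 = 5.973 mg/L.
At the second outfall, C = (9.840·5.973 + 0.9900·109.0) / (9.840 + 0.9900) = 15.39 mg/L.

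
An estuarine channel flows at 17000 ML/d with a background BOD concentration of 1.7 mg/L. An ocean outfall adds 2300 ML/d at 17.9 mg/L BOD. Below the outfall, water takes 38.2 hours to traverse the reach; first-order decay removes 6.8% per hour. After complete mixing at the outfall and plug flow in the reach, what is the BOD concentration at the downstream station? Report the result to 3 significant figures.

Conservation of mass: C = (17000·1.700 + 2300·17.90) / 19300 = 70070/19300 = 3.631 mg/L.
6.8%/h lost → k = −ln(1 − 0.068) = 0.07042 h⁻¹.
After decay, C = 3.631 × e^(−kt) = 3.631 × 0.06787 = 0.2464 mg/L.

0.246 mg/L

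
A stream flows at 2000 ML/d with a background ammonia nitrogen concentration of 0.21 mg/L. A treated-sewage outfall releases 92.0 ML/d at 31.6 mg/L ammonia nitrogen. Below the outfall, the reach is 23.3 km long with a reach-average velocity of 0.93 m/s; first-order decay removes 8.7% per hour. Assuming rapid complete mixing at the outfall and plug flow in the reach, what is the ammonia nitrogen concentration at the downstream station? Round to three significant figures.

After mixing, C = (2000·0.2100 + 92.00·31.60) / 2092 = 3327/2092 = 1.590 mg/L.
Travel time t = 23.3·1000 / 0.93 = 25050 s = 6.959 h.
8.7%/h lost → k = −ln(1 − 0.087) = 0.09102 h⁻¹.
After decay, C = 1.590 × e^(−kt) = 1.590 × 0.5308 = 0.8441 mg/L.

0.844 mg/L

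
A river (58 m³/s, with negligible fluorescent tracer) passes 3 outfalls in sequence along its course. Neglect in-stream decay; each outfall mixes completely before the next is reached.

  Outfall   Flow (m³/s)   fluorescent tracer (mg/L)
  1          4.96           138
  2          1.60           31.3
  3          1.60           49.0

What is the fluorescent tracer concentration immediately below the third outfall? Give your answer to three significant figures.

12.3 mg/L

After outfall 1: Q = 58.00 + 4.960 = 62.96 m³/s; C = (58.00·0 + 4.960·138.0)/62.96 = 10.87 mg/L.
After outfall 2: Q = 62.96 + 1.600 = 64.56 m³/s; C = (62.96·10.87 + 1.600·31.30)/64.56 = 11.38 mg/L.
After outfall 3: Q = 64.56 + 1.600 = 66.16 m³/s; C = (64.56·11.38 + 1.600·49.00)/66.16 = 12.29 mg/L.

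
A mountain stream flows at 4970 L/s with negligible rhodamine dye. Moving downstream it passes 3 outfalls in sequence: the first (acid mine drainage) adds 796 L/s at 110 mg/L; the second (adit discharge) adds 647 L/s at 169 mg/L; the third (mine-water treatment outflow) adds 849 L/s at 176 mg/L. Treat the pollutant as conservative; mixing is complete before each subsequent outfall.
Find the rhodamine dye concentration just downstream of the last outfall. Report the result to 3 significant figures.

After outfall 1: Q = 4970 + 796.0 = 5766 L/s; C = (4970·0 + 796.0·110.0)/5766 = 15.19 mg/L.
After outfall 2: Q = 5766 + 647.0 = 6413 L/s; C = (5766·15.19 + 647.0·169.0)/6413 = 30.70 mg/L.
After outfall 3: Q = 6413 + 849.0 = 7262 L/s; C = (6413·30.70 + 849.0·176.0)/7262 = 47.69 mg/L.

47.7 mg/L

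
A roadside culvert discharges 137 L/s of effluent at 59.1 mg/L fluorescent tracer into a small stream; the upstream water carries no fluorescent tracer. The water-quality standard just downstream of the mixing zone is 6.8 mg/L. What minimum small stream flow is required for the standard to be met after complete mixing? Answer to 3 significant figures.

1050 L/s

Set C_mix = 6.8: (Q·0 + 137.0·59.10) / (Q + 137.0) = 6.8
→ Q = 137.0·(59.10 − 6.8)/(6.8 − 0) = 1054 L/s.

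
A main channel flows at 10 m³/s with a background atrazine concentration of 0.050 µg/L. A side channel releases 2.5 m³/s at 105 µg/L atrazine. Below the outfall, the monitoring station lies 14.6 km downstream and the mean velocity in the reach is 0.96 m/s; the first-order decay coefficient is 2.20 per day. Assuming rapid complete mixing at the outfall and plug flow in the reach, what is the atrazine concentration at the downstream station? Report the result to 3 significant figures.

Conservation of mass: C = (10.00·0.05000 + 2.500·105.0) / 12.50 = 263.0/12.50 = 21.04 µg/L.
Travel time t = 14.6·1000 / 0.96 = 15210 s = 4.225 h.
After decay, C = 21.04 × e^(−kt) = 21.04 × 0.6789 = 14.28 µg/L.

14.3 µg/L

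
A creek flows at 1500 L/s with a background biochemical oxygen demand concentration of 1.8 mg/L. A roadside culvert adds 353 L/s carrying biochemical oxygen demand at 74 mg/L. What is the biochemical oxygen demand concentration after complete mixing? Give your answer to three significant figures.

15.6 mg/L

Mass balance: C = (1500·1.800 + 353.0·74.00) / 1853 = 28820/1853 = 15.55 mg/L.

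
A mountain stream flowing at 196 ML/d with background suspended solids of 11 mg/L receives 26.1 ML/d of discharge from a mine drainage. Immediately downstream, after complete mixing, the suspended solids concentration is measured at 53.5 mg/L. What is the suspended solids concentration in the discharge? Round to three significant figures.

373 mg/L

Mass balance: 196.0·11.00 + 26.10·Cₑ = 222.1·53.50
→ Cₑ = (222.1·53.50 − 196.0·11.00) / 26.10 = 372.7 mg/L.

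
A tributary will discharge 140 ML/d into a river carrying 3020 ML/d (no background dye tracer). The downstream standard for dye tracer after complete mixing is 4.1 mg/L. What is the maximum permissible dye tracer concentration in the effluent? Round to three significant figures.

92.5 mg/L

At the limit, (Qr·Cr + Qe·Cₑ)/(Qr + Qe) = 4.1:
Cₑ = (3160·4.1 − 3020·0) / 140.0 = 92.54 mg/L.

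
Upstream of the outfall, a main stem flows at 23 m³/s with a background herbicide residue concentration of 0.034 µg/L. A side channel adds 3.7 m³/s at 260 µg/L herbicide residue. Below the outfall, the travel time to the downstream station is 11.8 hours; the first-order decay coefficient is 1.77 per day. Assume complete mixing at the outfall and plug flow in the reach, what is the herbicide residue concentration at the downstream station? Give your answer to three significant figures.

Conservation of mass: C = (23.00·0.03400 + 3.700·260.0) / 26.70 = 962.8/26.70 = 36.06 µg/L.
After decay, C = 36.06 × e^(−kt) = 36.06 × 0.4188 = 15.10 µg/L.

15.1 µg/L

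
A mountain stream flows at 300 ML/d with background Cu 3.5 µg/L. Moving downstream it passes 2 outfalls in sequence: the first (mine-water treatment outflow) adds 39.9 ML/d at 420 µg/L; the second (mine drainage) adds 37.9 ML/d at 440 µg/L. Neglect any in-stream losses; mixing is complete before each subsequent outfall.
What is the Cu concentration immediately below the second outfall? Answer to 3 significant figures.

91.3 µg/L

Outfall 1: combined Q = 339.9 ML/d; C = (300.0·3.500 + 39.90·420.0)/339.9 = 52.39 µg/L.
Outfall 2: combined Q = 377.8 ML/d; C = (339.9·52.39 + 37.90·440.0)/377.8 = 91.28 µg/L.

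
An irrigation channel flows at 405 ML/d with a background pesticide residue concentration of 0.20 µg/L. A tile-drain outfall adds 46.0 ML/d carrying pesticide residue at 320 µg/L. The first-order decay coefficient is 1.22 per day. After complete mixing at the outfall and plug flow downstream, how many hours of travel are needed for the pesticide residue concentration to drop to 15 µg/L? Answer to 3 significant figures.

Mass balance: C = (405.0·0.2000 + 46.00·320.0) / 451.0 = 14800/451.0 = 32.82 µg/L.
32.82·exp(−k·t) = 15 → t = ln(32.82/15)/k = 55450 s = 15.40 h.

15.4 h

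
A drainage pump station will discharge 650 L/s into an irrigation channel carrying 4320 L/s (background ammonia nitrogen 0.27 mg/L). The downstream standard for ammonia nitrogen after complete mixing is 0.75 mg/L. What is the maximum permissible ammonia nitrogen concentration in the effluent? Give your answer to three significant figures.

3.94 mg/L

At the limit, (Qr·Cr + Qe·Cₑ)/(Qr + Qe) = 0.75:
Cₑ = (4970·0.75 − 4320·0.2700) / 650.0 = 3.940 mg/L.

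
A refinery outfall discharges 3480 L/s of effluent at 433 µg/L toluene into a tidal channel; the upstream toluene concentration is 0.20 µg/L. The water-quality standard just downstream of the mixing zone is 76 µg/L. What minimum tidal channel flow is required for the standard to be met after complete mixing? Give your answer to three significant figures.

16400 L/s

Set C_mix = 76: (Q·0.2000 + 3480·433.0) / (Q + 3480) = 76
→ Q = 3480·(433.0 − 76)/(76 − 0.2000) = 16390 L/s.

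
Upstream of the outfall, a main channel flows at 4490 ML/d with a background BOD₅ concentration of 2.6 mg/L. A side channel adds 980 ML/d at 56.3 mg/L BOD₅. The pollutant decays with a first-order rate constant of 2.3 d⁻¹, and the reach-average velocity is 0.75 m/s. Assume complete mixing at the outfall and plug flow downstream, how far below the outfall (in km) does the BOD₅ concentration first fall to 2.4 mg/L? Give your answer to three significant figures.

45.9 km

After mixing, C = (4490·2.600 + 980.0·56.30) / 5470 = 66850/5470 = 12.22 mg/L.
Set 12.22·exp(−k·t) = 2.4 → t = ln(12.22/2.4)/k = 61140 s = 16.98 h.
Distance = v·t = 0.75·61140 = 45860 m = 45.86 km.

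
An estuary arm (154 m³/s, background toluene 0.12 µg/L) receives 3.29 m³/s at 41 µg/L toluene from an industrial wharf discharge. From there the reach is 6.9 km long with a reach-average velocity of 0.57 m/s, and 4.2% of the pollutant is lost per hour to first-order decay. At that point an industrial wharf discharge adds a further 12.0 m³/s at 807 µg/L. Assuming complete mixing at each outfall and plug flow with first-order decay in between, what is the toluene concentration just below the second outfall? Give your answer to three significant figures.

Mixed concentration C = ΣQC/ΣQ = (154.0·0.1200 + 3.290·41.00) / 157.3 = 153.4/157.3 = 0.9751 µg/L; combined flow 157.3 m³/s.
Travel time t = 6.9·1000 / 0.57 = 12110 s = 3.363 h.
4.2%/h lost → k = −ln(1 − 0.042) = 0.04291 h⁻¹.
After decay, C = 0.9751 × e^(−kt) = 0.9751 × 0.8656 = 0.8441 µg/L.
Second outfall: C = (157.3·0.8441 + 12.00·807.0)/169.3 = 57.99 µg/L.

58.0 µg/L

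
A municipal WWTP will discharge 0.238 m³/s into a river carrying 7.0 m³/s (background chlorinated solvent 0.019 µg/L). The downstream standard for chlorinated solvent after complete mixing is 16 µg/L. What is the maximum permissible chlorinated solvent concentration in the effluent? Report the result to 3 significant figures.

At the limit, (Qr·Cr + Qe·Cₑ)/(Qr + Qe) = 16:
Cₑ = (7.238·16 − 7.000·0.01900) / 0.2380 = 486.0 µg/L.

486 µg/L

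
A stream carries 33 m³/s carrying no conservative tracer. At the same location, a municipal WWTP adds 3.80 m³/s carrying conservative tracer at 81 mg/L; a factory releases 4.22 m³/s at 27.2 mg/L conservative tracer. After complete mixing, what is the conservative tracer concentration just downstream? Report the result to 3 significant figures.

10.3 mg/L

Mixed concentration C = ΣQC/ΣQ = (33.00·0 + 3.800·81.00 + 4.220·27.20) / 41.02 = 422.6/41.02 = 10.30 mg/L.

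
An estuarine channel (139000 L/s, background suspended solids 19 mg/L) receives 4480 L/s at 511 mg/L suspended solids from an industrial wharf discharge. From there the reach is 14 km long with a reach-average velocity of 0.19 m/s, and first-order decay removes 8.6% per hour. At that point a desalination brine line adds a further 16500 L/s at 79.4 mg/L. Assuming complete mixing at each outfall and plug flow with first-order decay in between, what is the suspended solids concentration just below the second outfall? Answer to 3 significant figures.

13.1 mg/L

Conservation of mass: C = (139000·19.00 + 4480·511.0) / 143500 = 4930000/143500 = 34.36 mg/L; combined flow 143500 L/s.
Travel time t = 14·1000 / 0.19 = 73680 s = 20.47 h.
8.6%/h lost → k = −ln(1 − 0.086) = 0.08992 h⁻¹.
After decay, C = 34.36 × e^(−kt) = 34.36 × 0.1587 = 5.454 mg/L.
Second outfall: C = (143500·5.454 + 16500·79.40)/160000 = 13.08 mg/L.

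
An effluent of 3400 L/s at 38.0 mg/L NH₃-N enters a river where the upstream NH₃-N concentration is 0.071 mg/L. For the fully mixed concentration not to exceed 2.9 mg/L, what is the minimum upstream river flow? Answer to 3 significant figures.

Set C_mix = 2.9: (Q·0.07100 + 3400·38.00) / (Q + 3400) = 2.9
→ Q = 3400·(38.00 − 2.9)/(2.9 − 0.07100) = 42180 L/s.

42200 L/s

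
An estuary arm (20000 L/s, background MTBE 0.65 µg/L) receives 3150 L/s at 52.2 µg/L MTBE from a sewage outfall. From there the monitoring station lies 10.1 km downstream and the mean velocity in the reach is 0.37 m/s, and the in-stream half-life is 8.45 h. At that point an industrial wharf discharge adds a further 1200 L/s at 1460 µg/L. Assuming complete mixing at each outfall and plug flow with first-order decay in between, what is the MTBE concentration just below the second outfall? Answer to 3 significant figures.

Conservation of mass: C = (20000·0.6500 + 3150·52.20) / 23150 = 177400/23150 = 7.664 µg/L; combined flow 23150 L/s.
Travel time t = 10.1·1000 / 0.37 = 27300 s = 7.583 h.
Half-life 8.45 h → k = ln 2 / 8.45 = 0.08203 h⁻¹ = 1.969 d⁻¹.
First-order decay: C = 7.664·exp(−k·t) = 7.664·0.5369 = 4.115 µg/L.
Second outfall: C = (23150·4.115 + 1200·1460)/24350 = 75.86 µg/L.

75.9 µg/L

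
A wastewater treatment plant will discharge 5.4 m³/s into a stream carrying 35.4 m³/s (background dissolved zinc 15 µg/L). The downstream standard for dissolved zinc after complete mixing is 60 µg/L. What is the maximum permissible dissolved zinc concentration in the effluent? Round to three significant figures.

355 µg/L

At the limit, (Qr·Cr + Qe·Cₑ)/(Qr + Qe) = 60:
Cₑ = (40.80·60 − 35.40·15.00) / 5.400 = 355.0 µg/L.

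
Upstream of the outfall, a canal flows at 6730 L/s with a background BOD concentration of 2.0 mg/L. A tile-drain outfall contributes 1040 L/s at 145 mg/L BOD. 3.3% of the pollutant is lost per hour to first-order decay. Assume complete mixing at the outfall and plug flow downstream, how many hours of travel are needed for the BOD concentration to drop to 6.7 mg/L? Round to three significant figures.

34.2 h

Conservation of mass: C = (6730·2.000 + 1040·145.0) / 7770 = 164300/7770 = 21.14 mg/L.
3.3%/h lost → k = −ln(1 − 0.033) = 0.03356 h⁻¹.
21.14·exp(−k·t) = 6.7 → t = ln(21.14/6.7)/k = 123300 s = 34.24 h.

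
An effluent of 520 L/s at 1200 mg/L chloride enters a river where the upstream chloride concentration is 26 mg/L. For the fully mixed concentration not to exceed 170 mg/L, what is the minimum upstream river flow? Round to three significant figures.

3720 L/s

Set C_mix = 170: (Q·26.00 + 520.0·1200) / (Q + 520.0) = 170
→ Q = 520.0·(1200 − 170)/(170 − 26.00) = 3719 L/s.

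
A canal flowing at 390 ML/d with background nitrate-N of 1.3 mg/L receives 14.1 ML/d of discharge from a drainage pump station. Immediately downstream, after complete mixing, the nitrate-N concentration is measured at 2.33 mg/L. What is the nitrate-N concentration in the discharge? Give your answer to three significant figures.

30.8 mg/L

Mass balance: 390.0·1.300 + 14.10·Cₑ = 404.1·2.330
→ Cₑ = (404.1·2.330 − 390.0·1.300) / 14.10 = 30.82 mg/L.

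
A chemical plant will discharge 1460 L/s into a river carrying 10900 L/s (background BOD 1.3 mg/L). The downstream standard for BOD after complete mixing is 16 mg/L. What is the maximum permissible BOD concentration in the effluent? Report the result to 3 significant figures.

126 mg/L

At the limit, (Qr·Cr + Qe·Cₑ)/(Qr + Qe) = 16:
Cₑ = (12360·16 − 10900·1.300) / 1460 = 125.7 mg/L.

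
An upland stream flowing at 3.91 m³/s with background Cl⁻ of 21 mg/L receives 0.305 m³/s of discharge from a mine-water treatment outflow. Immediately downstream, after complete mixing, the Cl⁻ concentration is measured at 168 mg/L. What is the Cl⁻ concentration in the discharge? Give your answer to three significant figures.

2050 mg/L

Mass balance: 3.910·21.00 + 0.3050·Cₑ = 4.215·168.0
→ Cₑ = (4.215·168.0 − 3.910·21.00) / 0.3050 = 2052 mg/L.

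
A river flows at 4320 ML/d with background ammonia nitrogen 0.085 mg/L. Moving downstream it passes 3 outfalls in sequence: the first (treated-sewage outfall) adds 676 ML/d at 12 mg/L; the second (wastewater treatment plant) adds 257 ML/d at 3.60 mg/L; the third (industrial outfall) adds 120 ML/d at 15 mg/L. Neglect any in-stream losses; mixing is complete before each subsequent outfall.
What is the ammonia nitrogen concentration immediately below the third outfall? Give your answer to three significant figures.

2.09 mg/L

After outfall 1: Q = 4320 + 676.0 = 4996 ML/d; C = (4320·0.08500 + 676.0·12.00)/4996 = 1.697 mg/L.
After outfall 2: Q = 4996 + 257.0 = 5253 ML/d; C = (4996·1.697 + 257.0·3.600)/5253 = 1.790 mg/L.
After outfall 3: Q = 5253 + 120.0 = 5373 ML/d; C = (5253·1.790 + 120.0·15.00)/5373 = 2.085 mg/L.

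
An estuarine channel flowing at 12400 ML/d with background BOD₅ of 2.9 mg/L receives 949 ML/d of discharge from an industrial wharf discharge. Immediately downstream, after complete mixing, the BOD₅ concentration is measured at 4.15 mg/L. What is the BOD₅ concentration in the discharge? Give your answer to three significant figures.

Mass balance: 12400·2.900 + 949.0·Cₑ = 13350·4.150
→ Cₑ = (13350·4.150 − 12400·2.900) / 949.0 = 20.48 mg/L.

20.5 mg/L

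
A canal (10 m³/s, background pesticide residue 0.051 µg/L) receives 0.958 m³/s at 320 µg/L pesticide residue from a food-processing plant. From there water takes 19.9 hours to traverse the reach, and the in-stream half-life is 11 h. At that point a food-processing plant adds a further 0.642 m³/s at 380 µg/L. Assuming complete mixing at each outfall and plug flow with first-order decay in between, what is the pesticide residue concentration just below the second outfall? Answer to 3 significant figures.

28.6 µg/L

Flow-weighted average: C = (10.00·0.05100 + 0.9580·320.0) / 10.96 = 307.1/10.96 = 28.02 µg/L; combined flow 10.96 m³/s.
Half-life 11 h → k = ln 2 / 11 = 0.06301 h⁻¹ = 1.512 d⁻¹.
Decay over the reach: 28.02·exp(−kt) = 28.02·0.2854 = 7.997 µg/L.
Second outfall: C = (10.96·7.997 + 0.6420·380.0)/11.60 = 28.59 µg/L.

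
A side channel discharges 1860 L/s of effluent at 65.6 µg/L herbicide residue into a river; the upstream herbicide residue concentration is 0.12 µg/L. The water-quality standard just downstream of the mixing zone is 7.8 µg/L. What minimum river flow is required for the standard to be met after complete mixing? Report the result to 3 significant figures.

Set C_mix = 7.8: (Q·0.1200 + 1860·65.60) / (Q + 1860) = 7.8
→ Q = 1860·(65.60 − 7.8)/(7.8 − 0.1200) = 14000 L/s.

14000 L/s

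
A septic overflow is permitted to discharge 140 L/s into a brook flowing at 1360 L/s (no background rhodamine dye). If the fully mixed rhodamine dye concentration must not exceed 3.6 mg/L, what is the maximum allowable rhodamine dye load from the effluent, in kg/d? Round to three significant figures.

467 kg/d

Mass balance at the limit: 1360·0 + 140.0·Cₑ = 1500·3.6 → Cₑ = 38.57 mg/L.
140.0 L/s = 0.1400 m³/s. Load = 0.1400 m³/s × 38.57 g/m³ × 86 400 s/d = 466.6 kg/d.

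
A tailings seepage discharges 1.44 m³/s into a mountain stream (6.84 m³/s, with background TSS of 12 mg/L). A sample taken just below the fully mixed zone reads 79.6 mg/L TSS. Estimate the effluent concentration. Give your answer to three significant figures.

401 mg/L

Mass balance: 6.840·12.00 + 1.440·Cₑ = 8.280·79.60
→ Cₑ = (8.280·79.60 − 6.840·12.00) / 1.440 = 400.7 mg/L.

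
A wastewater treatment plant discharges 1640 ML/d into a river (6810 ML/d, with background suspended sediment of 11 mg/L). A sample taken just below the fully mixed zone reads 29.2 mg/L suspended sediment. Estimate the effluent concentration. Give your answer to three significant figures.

Mass balance: 6810·11.00 + 1640·Cₑ = 8450·29.20
→ Cₑ = (8450·29.20 − 6810·11.00) / 1640 = 104.8 mg/L.

105 mg/L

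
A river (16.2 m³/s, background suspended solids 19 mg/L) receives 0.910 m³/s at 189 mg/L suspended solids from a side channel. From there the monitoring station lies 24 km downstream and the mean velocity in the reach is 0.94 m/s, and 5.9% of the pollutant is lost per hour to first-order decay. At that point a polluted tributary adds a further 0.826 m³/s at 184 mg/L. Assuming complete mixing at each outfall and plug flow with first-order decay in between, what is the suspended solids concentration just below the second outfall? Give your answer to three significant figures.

25.9 mg/L

Flow-weighted average: C = (16.20·19.00 + 0.9100·189.0) / 17.11 = 479.8/17.11 = 28.04 mg/L; combined flow 17.11 m³/s.
Travel time t = 24·1000 / 0.94 = 25530 s = 7.092 h.
5.9%/h lost → k = −ln(1 − 0.059) = 0.06081 h⁻¹.
First-order decay: C = 28.04·exp(−k·t) = 28.04·0.6497 = 18.22 mg/L.
Second outfall: C = (17.11·18.22 + 0.8260·184.0)/17.94 = 25.85 mg/L.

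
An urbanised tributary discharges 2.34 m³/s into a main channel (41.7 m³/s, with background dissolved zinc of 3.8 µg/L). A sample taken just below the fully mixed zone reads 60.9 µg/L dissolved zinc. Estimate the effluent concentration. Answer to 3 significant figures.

1080 µg/L

Mass balance: 41.70·3.800 + 2.340·Cₑ = 44.04·60.90
→ Cₑ = (44.04·60.90 − 41.70·3.800) / 2.340 = 1078 µg/L.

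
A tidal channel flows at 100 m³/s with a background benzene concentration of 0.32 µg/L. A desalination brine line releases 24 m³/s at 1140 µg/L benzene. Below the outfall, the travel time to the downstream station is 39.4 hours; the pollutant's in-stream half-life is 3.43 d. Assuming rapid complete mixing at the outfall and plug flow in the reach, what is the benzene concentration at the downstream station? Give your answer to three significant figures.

159 µg/L

Flow-weighted average: C = (100.0·0.3200 + 24.00·1140) / 124.0 = 27390/124.0 = 220.9 µg/L.
Half-life 3.43 d → k = ln 2 / 3.43 = 0.2021 d⁻¹.
Applying C = C₀e^(−kt): 220.9 × 0.7177 = 158.5 µg/L.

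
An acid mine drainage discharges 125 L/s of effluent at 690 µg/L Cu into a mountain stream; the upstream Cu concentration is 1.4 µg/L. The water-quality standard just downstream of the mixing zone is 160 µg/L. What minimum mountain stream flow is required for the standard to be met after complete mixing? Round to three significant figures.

Set C_mix = 160: (Q·1.400 + 125.0·690.0) / (Q + 125.0) = 160
→ Q = 125.0·(690.0 − 160)/(160 − 1.400) = 417.7 L/s.

418 L/s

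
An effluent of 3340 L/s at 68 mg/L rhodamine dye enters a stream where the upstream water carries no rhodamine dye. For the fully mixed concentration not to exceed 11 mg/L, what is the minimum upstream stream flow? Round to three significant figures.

17300 L/s

Set C_mix = 11: (Q·0 + 3340·68.00) / (Q + 3340) = 11
→ Q = 3340·(68.00 − 11)/(11 − 0) = 17310 L/s.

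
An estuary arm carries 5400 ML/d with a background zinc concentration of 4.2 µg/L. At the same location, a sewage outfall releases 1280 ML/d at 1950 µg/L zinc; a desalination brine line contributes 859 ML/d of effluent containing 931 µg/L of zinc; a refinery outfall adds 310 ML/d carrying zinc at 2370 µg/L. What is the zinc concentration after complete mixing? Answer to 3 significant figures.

Conservation of mass: C = (5400·4.200 + 1280·1950 + 859.0·931.0 + 310.0·2370) / 7849 = 4053000/7849 = 516.4 µg/L.

516 µg/L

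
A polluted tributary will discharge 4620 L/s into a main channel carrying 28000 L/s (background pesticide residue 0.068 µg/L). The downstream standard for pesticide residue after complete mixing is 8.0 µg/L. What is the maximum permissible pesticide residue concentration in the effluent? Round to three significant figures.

56.1 µg/L

At the limit, (Qr·Cr + Qe·Cₑ)/(Qr + Qe) = 8.0:
Cₑ = (32620·8.0 − 28000·0.06800) / 4620 = 56.07 µg/L.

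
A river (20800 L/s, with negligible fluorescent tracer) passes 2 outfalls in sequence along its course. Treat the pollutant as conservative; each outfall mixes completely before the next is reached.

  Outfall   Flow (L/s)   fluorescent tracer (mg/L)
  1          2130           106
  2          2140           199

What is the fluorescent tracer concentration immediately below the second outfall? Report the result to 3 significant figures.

26.0 mg/L

Outfall 1: combined Q = 22930 L/s; C = (20800·0 + 2130·106.0)/22930 = 9.846 mg/L.
Outfall 2: combined Q = 25070 L/s; C = (22930·9.846 + 2140·199.0)/25070 = 25.99 mg/L.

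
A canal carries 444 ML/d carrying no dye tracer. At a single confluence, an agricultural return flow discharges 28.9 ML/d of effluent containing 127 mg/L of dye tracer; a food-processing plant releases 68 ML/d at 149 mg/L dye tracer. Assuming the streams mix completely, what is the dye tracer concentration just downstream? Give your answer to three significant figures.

Mass balance: C = (444.0·0 + 28.90·127.0 + 68.00·149.0) / 540.9 = 13800/540.9 = 25.52 mg/L.

25.5 mg/L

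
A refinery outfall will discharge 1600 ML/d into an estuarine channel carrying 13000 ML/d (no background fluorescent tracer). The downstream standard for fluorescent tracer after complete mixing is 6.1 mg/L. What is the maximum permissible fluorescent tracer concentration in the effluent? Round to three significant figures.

At the limit, (Qr·Cr + Qe·Cₑ)/(Qr + Qe) = 6.1:
Cₑ = (14600·6.1 − 13000·0) / 1600 = 55.66 mg/L.

55.7 mg/L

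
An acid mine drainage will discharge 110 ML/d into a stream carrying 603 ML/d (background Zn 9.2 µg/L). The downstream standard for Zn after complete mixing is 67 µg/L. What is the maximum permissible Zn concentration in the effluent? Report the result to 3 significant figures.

384 µg/L

At the limit, (Qr·Cr + Qe·Cₑ)/(Qr + Qe) = 67:
Cₑ = (713.0·67 − 603.0·9.200) / 110.0 = 383.8 µg/L.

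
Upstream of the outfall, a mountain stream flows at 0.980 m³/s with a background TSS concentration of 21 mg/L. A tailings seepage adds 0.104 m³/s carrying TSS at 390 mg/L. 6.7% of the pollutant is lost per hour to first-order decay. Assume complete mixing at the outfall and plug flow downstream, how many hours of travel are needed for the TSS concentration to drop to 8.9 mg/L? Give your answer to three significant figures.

Mixed concentration C = ΣQC/ΣQ = (0.9800·21.00 + 0.1040·390.0) / 1.084 = 61.14/1.084 = 56.40 mg/L.
6.7%/h lost → k = −ln(1 − 0.067) = 0.06935 h⁻¹.
56.40·exp(−k·t) = 8.9 → t = ln(56.40/8.9)/k = 95850 s = 26.63 h.

26.6 h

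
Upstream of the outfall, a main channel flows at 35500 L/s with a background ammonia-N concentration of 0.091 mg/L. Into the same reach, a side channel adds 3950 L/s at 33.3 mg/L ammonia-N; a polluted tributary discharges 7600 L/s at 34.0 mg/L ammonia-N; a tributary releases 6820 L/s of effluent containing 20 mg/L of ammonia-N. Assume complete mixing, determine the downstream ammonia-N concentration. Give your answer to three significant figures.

Mixed concentration C = ΣQC/ΣQ = (35500·0.09100 + 3950·33.30 + 7600·34.00 + 6820·20.00) / 53870 = 529600/53870 = 9.830 mg/L.

9.83 mg/L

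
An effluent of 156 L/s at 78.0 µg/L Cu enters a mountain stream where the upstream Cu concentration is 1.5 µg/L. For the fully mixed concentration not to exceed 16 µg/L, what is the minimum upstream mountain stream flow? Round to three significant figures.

Set C_mix = 16: (Q·1.500 + 156.0·78.00) / (Q + 156.0) = 16
→ Q = 156.0·(78.00 − 16)/(16 − 1.500) = 667.0 L/s.

667 L/s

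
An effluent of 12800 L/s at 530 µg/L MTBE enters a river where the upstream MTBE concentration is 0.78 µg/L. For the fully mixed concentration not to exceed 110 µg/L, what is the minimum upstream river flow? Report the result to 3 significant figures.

Set C_mix = 110: (Q·0.7800 + 12800·530.0) / (Q + 12800) = 110
→ Q = 12800·(530.0 − 110)/(110 − 0.7800) = 49220 L/s.

49200 L/s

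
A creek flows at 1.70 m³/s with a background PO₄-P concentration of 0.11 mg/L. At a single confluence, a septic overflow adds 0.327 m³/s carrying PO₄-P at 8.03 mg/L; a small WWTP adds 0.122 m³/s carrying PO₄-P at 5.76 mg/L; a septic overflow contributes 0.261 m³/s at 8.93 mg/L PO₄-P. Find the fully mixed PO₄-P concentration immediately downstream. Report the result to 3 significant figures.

After mixing, C = (1.700·0.1100 + 0.3270·8.030 + 0.1220·5.760 + 0.2610·8.930) / 2.410 = 5.846/2.410 = 2.426 mg/L.

2.43 mg/L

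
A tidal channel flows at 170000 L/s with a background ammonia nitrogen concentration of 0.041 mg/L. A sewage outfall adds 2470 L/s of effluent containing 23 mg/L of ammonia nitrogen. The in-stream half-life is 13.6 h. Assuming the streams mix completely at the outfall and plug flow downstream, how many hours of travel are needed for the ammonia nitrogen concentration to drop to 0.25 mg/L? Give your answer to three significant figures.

After mixing, C = (170000·0.04100 + 2470·23.00) / 172500 = 63780/172500 = 0.3698 mg/L.
Half-life 13.6 h → k = ln 2 / 13.6 = 0.05097 h⁻¹ = 1.223 d⁻¹.
0.3698·exp(−k·t) = 0.25 → t = ln(0.3698/0.25)/k = 27650 s = 7.682 h.

7.68 h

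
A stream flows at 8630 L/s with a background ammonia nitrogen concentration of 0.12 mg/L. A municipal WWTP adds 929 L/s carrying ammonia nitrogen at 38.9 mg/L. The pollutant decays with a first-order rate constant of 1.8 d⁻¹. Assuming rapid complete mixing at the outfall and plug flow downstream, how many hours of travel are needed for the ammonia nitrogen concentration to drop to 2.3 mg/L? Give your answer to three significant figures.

Mass balance: C = (8630·0.1200 + 929.0·38.90) / 9559 = 37170/9559 = 3.889 mg/L.
3.889·exp(−k·t) = 2.3 → t = ln(3.889/2.3)/k = 25210 s = 7.003 h.

7.00 h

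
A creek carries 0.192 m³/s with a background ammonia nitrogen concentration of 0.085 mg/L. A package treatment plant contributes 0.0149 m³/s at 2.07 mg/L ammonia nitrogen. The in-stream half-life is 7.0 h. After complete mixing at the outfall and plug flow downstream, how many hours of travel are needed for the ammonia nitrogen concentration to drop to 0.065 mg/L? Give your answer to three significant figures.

Mass balance: C = (0.1920·0.08500 + 0.01490·2.070) / 0.2069 = 0.04716/0.2069 = 0.2280 mg/L.
Half-life 7.0 h → k = ln 2 / 7.0 = 0.09902 h⁻¹ = 2.377 d⁻¹.
0.2280·exp(−k·t) = 0.065 → t = ln(0.2280/0.065)/k = 45620 s = 12.67 h.

12.7 h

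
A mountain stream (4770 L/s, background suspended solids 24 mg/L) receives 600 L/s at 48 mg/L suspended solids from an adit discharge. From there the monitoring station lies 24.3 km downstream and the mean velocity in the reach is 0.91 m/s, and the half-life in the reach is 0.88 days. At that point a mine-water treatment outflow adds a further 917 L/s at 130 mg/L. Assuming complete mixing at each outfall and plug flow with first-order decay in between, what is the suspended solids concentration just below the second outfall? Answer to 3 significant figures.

36.8 mg/L

Flow-weighted average: C = (4770·24.00 + 600.0·48.00) / 5370 = 143300/5370 = 26.68 mg/L; combined flow 5370 L/s.
Travel time t = 24.3·1000 / 0.91 = 26700 s = 7.418 h.
Half-life 0.88 d → k = ln 2 / 0.88 = 0.7877 d⁻¹.
Decay over the reach: 26.68·exp(−kt) = 26.68·0.7839 = 20.92 mg/L.
Second outfall: C = (5370·20.92 + 917.0·130.0)/6287 = 36.83 mg/L.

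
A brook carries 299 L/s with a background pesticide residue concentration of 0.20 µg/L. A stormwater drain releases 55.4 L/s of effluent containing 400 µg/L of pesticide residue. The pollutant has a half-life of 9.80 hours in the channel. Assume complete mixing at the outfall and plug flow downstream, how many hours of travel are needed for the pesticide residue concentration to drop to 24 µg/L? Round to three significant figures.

Mixed concentration C = ΣQC/ΣQ = (299.0·0.2000 + 55.40·400.0) / 354.4 = 22220/354.4 = 62.70 µg/L.
Half-life 9.80 h → k = ln 2 / 9.80 = 0.07073 h⁻¹ = 1.698 d⁻¹.
62.70·exp(−k·t) = 24 → t = ln(62.70/24)/k = 48880 s = 13.58 h.

13.6 h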